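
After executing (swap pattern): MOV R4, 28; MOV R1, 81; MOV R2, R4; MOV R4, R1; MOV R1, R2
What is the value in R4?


Register state trace (swap pattern):
  MOV R4, 28  → R4 = 28
  MOV R1, 81  → R1 = 81
  MOV R2, R4  → R2 = 28  (save R4)
  MOV R4, R1  → R4 = 81  (R4 gets R1's value)
  MOV R1, R2  → R1 = 28  (R1 gets saved value)
Final: R4 = 81

81


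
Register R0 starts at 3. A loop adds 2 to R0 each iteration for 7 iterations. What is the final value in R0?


Starting value: R0 = 3
  Iter 1: R0 = 3 + 2 = 5
  Iter 2: R0 = 5 + 2 = 7
  Iter 3: R0 = 7 + 2 = 9
  Iter 4: R0 = 9 + 2 = 11
  Iter 5: R0 = 11 + 2 = 13
  Iter 6: R0 = 13 + 2 = 15
  Iter 7: R0 = 15 + 2 = 17
Final: R0 = 17

17


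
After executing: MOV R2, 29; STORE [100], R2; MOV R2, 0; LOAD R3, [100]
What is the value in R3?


Register and memory trace:
  MOV R2, 29  → R2 = 29
  STORE [100], R2  → mem[100] = 29
  MOV R2, 0  → R2 = 0
  LOAD R3, [100]  → R3 = mem[100] = 29
Final: R3 = 29

29


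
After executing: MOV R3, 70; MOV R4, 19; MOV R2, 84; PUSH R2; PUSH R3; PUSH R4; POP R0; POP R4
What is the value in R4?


Stack trace (top is rightmost):
  MOV R3, 70  → R3 = 70
  MOV R4, 19  → R4 = 19
  MOV R2, 84  → R2 = 84
  PUSH R2  → stack: [84]
  PUSH R3  → stack: [84, 70]
  PUSH R4  → stack: [84, 70, 19]
  POP R0  → R0 = 19, stack: [84, 70]
  POP R4  → R4 = 70, stack: [84]
Final: R4 = 70

70


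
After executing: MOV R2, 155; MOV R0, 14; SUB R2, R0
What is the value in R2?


Register state trace:
  MOV R2, 155  → R2 = 155
  MOV R0, 14  → R0 = 14
  SUB R2, R0  → R2 = 155 - 14 = 141
Final: R2 = 141

141


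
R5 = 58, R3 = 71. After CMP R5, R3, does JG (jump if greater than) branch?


Trace:
  R5 = 58, R3 = 71
  CMP R5, R3  → compares 58 vs 71
  JG checks: is 58 greater than 71?
  58 < 71, so condition is false
Branch taken: No

No


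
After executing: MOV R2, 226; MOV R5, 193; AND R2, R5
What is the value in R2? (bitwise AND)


Register state trace:
  MOV R2, 226  → R2 = 226 (0b11100010)
  MOV R5, 193  → R5 = 193 (0b11000001)
  AND R2, R5  → R2 = 226 AND 193 = 192 (0b11000000)
Final: R2 = 192

192


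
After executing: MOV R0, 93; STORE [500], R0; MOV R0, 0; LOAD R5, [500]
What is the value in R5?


Register and memory trace:
  MOV R0, 93  → R0 = 93
  STORE [500], R0  → mem[500] = 93
  MOV R0, 0  → R0 = 0
  LOAD R5, [500]  → R5 = mem[500] = 93
Final: R5 = 93

93


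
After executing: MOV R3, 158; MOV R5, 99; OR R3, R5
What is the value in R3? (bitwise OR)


Register state trace:
  MOV R3, 158  → R3 = 158 (0b10011110)
  MOV R5, 99  → R5 = 99 (0b01100011)
  OR R3, R5   → R3 = 158 OR 99 = 255 (0b11111111)
Final: R3 = 255

255


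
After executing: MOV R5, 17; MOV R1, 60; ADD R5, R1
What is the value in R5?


Register state trace:
  MOV R5, 17  → R5 = 17
  MOV R1, 60  → R1 = 60
  ADD R5, R1  → R5 = 17 + 60 = 77
Final: R5 = 77

77


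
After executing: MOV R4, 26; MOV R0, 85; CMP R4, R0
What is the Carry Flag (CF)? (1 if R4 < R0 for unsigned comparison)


Register state trace:
  MOV R4, 26  → R4 = 26
  MOV R0, 85  → R0 = 85
  CMP R4, R0  → unsigned 26 - 85: borrow occurs
  26 < 85, so CF = 1
CF = 1

1


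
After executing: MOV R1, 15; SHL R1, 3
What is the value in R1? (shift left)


Register state trace:
  MOV R1, 15  → R1 = 15
  SHL R1, 3  → R1 = 15 << 3 = 15 * 2^3 = 120
Final: R1 = 120

120


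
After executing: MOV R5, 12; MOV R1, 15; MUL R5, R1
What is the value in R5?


Register state trace:
  MOV R5, 12  → R5 = 12
  MOV R1, 15  → R1 = 15
  MUL R5, R1  → R5 = 12 * 15 = 180
Final: R5 = 180

180


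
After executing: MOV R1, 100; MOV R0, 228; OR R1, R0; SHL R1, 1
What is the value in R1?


Register state trace:
  MOV R1, 100  → R1 = 100 (0b01100100)
  MOV R0, 228  → R0 = 228 (0b11100100)
  OR R1, R0  → R1 = 100 OR 228 = 228 (0b11100100)
  SHL R1, 1  → R1 = 228 << 1 = 456
Final: R1 = 456

456


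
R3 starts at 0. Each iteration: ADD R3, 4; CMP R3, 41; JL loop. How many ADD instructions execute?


Loop trace (R3 starts at 0, target 41, step 4):
  ADD #1: R3 = 0 + 4 = 4  → 4 < 41, loop
  ADD #2: R3 = 4 + 4 = 8  → 8 < 41, loop
  ADD #3: R3 = 8 + 4 = 12  → 12 < 41, loop
  ADD #4: R3 = 12 + 4 = 16  → 16 < 41, loop
  ADD #5: R3 = 16 + 4 = 20  → 20 < 41, loop
  ADD #6: R3 = 20 + 4 = 24  → 24 < 41, loop
  ADD #7: R3 = 24 + 4 = 28  → 28 < 41, loop
  ADD #8: R3 = 28 + 4 = 32  → 32 < 41, loop
  ADD #9: R3 = 32 + 4 = 36  → 36 < 41, loop
  ADD #10: R3 = 36 + 4 = 40  → 40 < 41, loop
  ADD #11: R3 = 40 + 4 = 44  → 44 >= 41, exit
Total ADD instructions: 11

11


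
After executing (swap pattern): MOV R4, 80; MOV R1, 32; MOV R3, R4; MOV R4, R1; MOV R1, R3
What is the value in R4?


Register state trace (swap pattern):
  MOV R4, 80  → R4 = 80
  MOV R1, 32  → R1 = 32
  MOV R3, R4  → R3 = 80  (save R4)
  MOV R4, R1  → R4 = 32  (R4 gets R1's value)
  MOV R1, R3  → R1 = 80  (R1 gets saved value)
Final: R4 = 32

32


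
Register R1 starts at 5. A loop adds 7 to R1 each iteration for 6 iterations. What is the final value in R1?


Starting value: R1 = 5
  Iter 1: R1 = 5 + 7 = 12
  Iter 2: R1 = 12 + 7 = 19
  Iter 3: R1 = 19 + 7 = 26
  Iter 4: R1 = 26 + 7 = 33
  Iter 5: R1 = 33 + 7 = 40
  Iter 6: R1 = 40 + 7 = 47
Final: R1 = 47

47


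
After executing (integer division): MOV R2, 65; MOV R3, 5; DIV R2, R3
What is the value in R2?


Register state trace:
  MOV R2, 65  → R2 = 65
  MOV R3, 5  → R3 = 5
  DIV R2, R3  → R2 = 65 // 5 = 13
Final: R2 = 13

13


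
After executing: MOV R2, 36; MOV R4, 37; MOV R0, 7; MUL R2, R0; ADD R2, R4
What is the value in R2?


Register state trace:
  MOV R2, 36  → R2 = 36
  MOV R4, 37  → R4 = 37
  MOV R0, 7  → R0 = 7
  MUL R2, R0  → R2 = 36 * 7 = 252
  ADD R2, R4  → R2 = 252 + 37 = 289
Final: R2 = 289

289


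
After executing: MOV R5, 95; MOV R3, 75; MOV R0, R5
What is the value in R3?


Register state trace:
  MOV R5, 95  → R5 = 95
  MOV R3, 75  → R3 = 75
  MOV R0, R5  → R0 = 95
Final: R3 = 75

75


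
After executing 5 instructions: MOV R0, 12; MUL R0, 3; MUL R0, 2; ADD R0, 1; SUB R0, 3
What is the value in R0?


Register state trace:
  MOV R0, 12  → R0 = 12
  MUL R0, 3  → R0 = 12 * 3 = 36
  MUL R0, 2  → R0 = 36 * 2 = 72
  ADD R0, 1  → R0 = 72 + 1 = 73
  SUB R0, 3  → R0 = 73 - 3 = 70
Final: R0 = 70

70


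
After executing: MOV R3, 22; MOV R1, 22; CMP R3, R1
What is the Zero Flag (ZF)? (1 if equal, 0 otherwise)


Register state trace:
  MOV R3, 22  → R3 = 22
  MOV R1, 22  → R1 = 22
  CMP R3, R1  → computes 22 - 22 = 0
  Result is zero, so values are equal
ZF = 1

1


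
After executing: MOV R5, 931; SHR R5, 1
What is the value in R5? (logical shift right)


Register state trace:
  MOV R5, 931  → R5 = 931
  SHR R5, 1  → R5 = 931 >> 1 = 931 // 2^1 = 465
Final: R5 = 465

465


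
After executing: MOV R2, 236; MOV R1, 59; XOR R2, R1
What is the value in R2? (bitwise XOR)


Register state trace:
  MOV R2, 236  → R2 = 236 (0b11101100)
  MOV R1, 59  → R1 = 59 (0b00111011)
  XOR R2, R1  → R2 = 236 XOR 59 = 215 (0b11010111)
Final: R2 = 215

215


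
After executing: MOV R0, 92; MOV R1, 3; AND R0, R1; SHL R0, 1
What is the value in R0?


Register state trace:
  MOV R0, 92  → R0 = 92 (0b01011100)
  MOV R1, 3  → R1 = 3 (0b00000011)
  AND R0, R1  → R0 = 92 AND 3 = 0 (0b00000000)
  SHL R0, 1  → R0 = 0 << 1 = 0
Final: R0 = 0

0


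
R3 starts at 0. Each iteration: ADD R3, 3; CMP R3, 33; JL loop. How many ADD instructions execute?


Loop trace (R3 starts at 0, target 33, step 3):
  ADD #1: R3 = 0 + 3 = 3  → 3 < 33, loop
  ADD #2: R3 = 3 + 3 = 6  → 6 < 33, loop
  ADD #3: R3 = 6 + 3 = 9  → 9 < 33, loop
  ADD #4: R3 = 9 + 3 = 12  → 12 < 33, loop
  ADD #5: R3 = 12 + 3 = 15  → 15 < 33, loop
  ADD #6: R3 = 15 + 3 = 18  → 18 < 33, loop
  ADD #7: R3 = 18 + 3 = 21  → 21 < 33, loop
  ADD #8: R3 = 21 + 3 = 24  → 24 < 33, loop
  ADD #9: R3 = 24 + 3 = 27  → 27 < 33, loop
  ADD #10: R3 = 27 + 3 = 30  → 30 < 33, loop
  ADD #11: R3 = 30 + 3 = 33  → 33 >= 33, exit
Total ADD instructions: 11

11


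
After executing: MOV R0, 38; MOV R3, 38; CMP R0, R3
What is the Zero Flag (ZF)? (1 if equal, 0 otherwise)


Register state trace:
  MOV R0, 38  → R0 = 38
  MOV R3, 38  → R3 = 38
  CMP R0, R3  → computes 38 - 38 = 0
  Result is zero, so values are equal
ZF = 1

1


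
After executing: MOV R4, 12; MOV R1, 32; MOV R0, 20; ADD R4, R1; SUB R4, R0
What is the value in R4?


Register state trace:
  MOV R4, 12  → R4 = 12
  MOV R1, 32  → R1 = 32
  MOV R0, 20  → R0 = 20
  ADD R4, R1  → R4 = 12 + 32 = 44
  SUB R4, R0  → R4 = 44 - 20 = 24
Final: R4 = 24

24


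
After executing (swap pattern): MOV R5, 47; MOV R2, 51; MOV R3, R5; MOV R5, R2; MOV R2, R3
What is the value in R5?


Register state trace (swap pattern):
  MOV R5, 47  → R5 = 47
  MOV R2, 51  → R2 = 51
  MOV R3, R5  → R3 = 47  (save R5)
  MOV R5, R2  → R5 = 51  (R5 gets R2's value)
  MOV R2, R3  → R2 = 47  (R2 gets saved value)
Final: R5 = 51

51


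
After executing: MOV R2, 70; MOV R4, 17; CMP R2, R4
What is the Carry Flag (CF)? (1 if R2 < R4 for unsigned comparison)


Register state trace:
  MOV R2, 70  → R2 = 70
  MOV R4, 17  → R4 = 17
  CMP R2, R4  → unsigned 70 - 17: no borrow
  70 >= 17, so CF = 0
CF = 0

0


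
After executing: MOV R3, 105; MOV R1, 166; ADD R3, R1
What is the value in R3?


Register state trace:
  MOV R3, 105  → R3 = 105
  MOV R1, 166  → R1 = 166
  ADD R3, R1  → R3 = 105 + 166 = 271
Final: R3 = 271

271


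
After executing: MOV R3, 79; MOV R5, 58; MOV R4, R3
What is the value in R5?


Register state trace:
  MOV R3, 79  → R3 = 79
  MOV R5, 58  → R5 = 58
  MOV R4, R3  → R4 = 79
Final: R5 = 58

58


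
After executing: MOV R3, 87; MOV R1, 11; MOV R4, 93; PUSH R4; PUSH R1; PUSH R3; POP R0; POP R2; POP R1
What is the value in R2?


Stack trace (top is rightmost):
  MOV R3, 87  → R3 = 87
  MOV R1, 11  → R1 = 11
  MOV R4, 93  → R4 = 93
  PUSH R4  → stack: [93]
  PUSH R1  → stack: [93, 11]
  PUSH R3  → stack: [93, 11, 87]
  POP R0  → R0 = 87, stack: [93, 11]
  POP R2  → R2 = 11, stack: [93]
  POP R1  → R1 = 93, stack: []
Final: R2 = 11

11


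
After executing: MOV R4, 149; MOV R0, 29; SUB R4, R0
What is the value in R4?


Register state trace:
  MOV R4, 149  → R4 = 149
  MOV R0, 29  → R0 = 29
  SUB R4, R0  → R4 = 149 - 29 = 120
Final: R4 = 120

120


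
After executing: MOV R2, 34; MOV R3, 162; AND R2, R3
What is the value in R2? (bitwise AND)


Register state trace:
  MOV R2, 34  → R2 = 34 (0b00100010)
  MOV R3, 162  → R3 = 162 (0b10100010)
  AND R2, R3  → R2 = 34 AND 162 = 34 (0b00100010)
Final: R2 = 34

34


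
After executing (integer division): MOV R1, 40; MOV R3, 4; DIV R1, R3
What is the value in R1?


Register state trace:
  MOV R1, 40  → R1 = 40
  MOV R3, 4  → R3 = 4
  DIV R1, R3  → R1 = 40 // 4 = 10
Final: R1 = 10

10


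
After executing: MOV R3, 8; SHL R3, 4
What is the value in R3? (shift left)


Register state trace:
  MOV R3, 8  → R3 = 8
  SHL R3, 4  → R3 = 8 << 4 = 8 * 2^4 = 128
Final: R3 = 128

128


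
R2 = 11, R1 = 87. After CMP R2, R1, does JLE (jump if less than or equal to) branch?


Trace:
  R2 = 11, R1 = 87
  CMP R2, R1  → compares 11 vs 87
  JLE checks: is 11 less than or equal to 87?
  11 < 87, so condition is true
Branch taken: Yes

Yes


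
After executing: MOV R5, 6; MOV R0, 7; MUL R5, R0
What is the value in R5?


Register state trace:
  MOV R5, 6  → R5 = 6
  MOV R0, 7  → R0 = 7
  MUL R5, R0  → R5 = 6 * 7 = 42
Final: R5 = 42

42


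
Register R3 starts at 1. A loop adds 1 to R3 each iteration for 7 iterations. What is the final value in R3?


Starting value: R3 = 1
  Iter 1: R3 = 1 + 1 = 2
  Iter 2: R3 = 2 + 1 = 3
  Iter 3: R3 = 3 + 1 = 4
  Iter 4: R3 = 4 + 1 = 5
  Iter 5: R3 = 5 + 1 = 6
  Iter 6: R3 = 6 + 1 = 7
  Iter 7: R3 = 7 + 1 = 8
Final: R3 = 8

8


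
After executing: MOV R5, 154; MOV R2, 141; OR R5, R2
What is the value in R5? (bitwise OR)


Register state trace:
  MOV R5, 154  → R5 = 154 (0b10011010)
  MOV R2, 141  → R2 = 141 (0b10001101)
  OR R5, R2   → R5 = 154 OR 141 = 159 (0b10011111)
Final: R5 = 159

159


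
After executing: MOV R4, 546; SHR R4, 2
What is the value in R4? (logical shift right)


Register state trace:
  MOV R4, 546  → R4 = 546
  SHR R4, 2  → R4 = 546 >> 2 = 546 // 2^2 = 136
Final: R4 = 136

136


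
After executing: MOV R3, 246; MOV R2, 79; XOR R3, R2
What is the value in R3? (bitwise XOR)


Register state trace:
  MOV R3, 246  → R3 = 246 (0b11110110)
  MOV R2, 79  → R2 = 79 (0b01001111)
  XOR R3, R2  → R3 = 246 XOR 79 = 185 (0b10111001)
Final: R3 = 185

185


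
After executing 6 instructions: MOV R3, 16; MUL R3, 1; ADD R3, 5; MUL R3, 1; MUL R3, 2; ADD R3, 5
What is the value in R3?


Register state trace:
  MOV R3, 16  → R3 = 16
  MUL R3, 1  → R3 = 16 * 1 = 16
  ADD R3, 5  → R3 = 16 + 5 = 21
  MUL R3, 1  → R3 = 21 * 1 = 21
  MUL R3, 2  → R3 = 21 * 2 = 42
  ADD R3, 5  → R3 = 42 + 5 = 47
Final: R3 = 47

47


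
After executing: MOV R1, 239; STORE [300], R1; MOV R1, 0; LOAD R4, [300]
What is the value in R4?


Register and memory trace:
  MOV R1, 239  → R1 = 239
  STORE [300], R1  → mem[300] = 239
  MOV R1, 0  → R1 = 0
  LOAD R4, [300]  → R4 = mem[300] = 239
Final: R4 = 239

239


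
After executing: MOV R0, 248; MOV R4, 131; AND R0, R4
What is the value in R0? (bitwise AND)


Register state trace:
  MOV R0, 248  → R0 = 248 (0b11111000)
  MOV R4, 131  → R4 = 131 (0b10000011)
  AND R0, R4  → R0 = 248 AND 131 = 128 (0b10000000)
Final: R0 = 128

128


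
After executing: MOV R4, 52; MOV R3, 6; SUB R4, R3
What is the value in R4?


Register state trace:
  MOV R4, 52  → R4 = 52
  MOV R3, 6  → R3 = 6
  SUB R4, R3  → R4 = 52 - 6 = 46
Final: R4 = 46

46


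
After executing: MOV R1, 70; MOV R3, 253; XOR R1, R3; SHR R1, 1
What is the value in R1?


Register state trace:
  MOV R1, 70  → R1 = 70 (0b01000110)
  MOV R3, 253  → R3 = 253 (0b11111101)
  XOR R1, R3  → R1 = 70 XOR 253 = 187 (0b10111011)
  SHR R1, 1  → R1 = 187 >> 1 = 93
Final: R1 = 93

93


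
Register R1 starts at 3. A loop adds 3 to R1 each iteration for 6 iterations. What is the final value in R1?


Starting value: R1 = 3
  Iter 1: R1 = 3 + 3 = 6
  Iter 2: R1 = 6 + 3 = 9
  Iter 3: R1 = 9 + 3 = 12
  Iter 4: R1 = 12 + 3 = 15
  Iter 5: R1 = 15 + 3 = 18
  Iter 6: R1 = 18 + 3 = 21
Final: R1 = 21

21


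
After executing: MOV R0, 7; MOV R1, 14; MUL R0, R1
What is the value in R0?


Register state trace:
  MOV R0, 7  → R0 = 7
  MOV R1, 14  → R1 = 14
  MUL R0, R1  → R0 = 7 * 14 = 98
Final: R0 = 98

98


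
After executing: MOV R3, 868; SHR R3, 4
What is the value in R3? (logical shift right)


Register state trace:
  MOV R3, 868  → R3 = 868
  SHR R3, 4  → R3 = 868 >> 4 = 868 // 2^4 = 54
Final: R3 = 54

54


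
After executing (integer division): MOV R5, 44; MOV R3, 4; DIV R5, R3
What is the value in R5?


Register state trace:
  MOV R5, 44  → R5 = 44
  MOV R3, 4  → R3 = 4
  DIV R5, R3  → R5 = 44 // 4 = 11
Final: R5 = 11

11


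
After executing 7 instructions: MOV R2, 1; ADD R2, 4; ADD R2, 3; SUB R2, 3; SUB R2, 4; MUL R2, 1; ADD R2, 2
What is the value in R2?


Register state trace:
  MOV R2, 1  → R2 = 1
  ADD R2, 4  → R2 = 1 + 4 = 5
  ADD R2, 3  → R2 = 5 + 3 = 8
  SUB R2, 3  → R2 = 8 - 3 = 5
  SUB R2, 4  → R2 = 5 - 4 = 1
  MUL R2, 1  → R2 = 1 * 1 = 1
  ADD R2, 2  → R2 = 1 + 2 = 3
Final: R2 = 3

3


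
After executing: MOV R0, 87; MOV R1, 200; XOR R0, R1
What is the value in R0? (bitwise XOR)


Register state trace:
  MOV R0, 87  → R0 = 87 (0b01010111)
  MOV R1, 200  → R1 = 200 (0b11001000)
  XOR R0, R1  → R0 = 87 XOR 200 = 159 (0b10011111)
Final: R0 = 159

159


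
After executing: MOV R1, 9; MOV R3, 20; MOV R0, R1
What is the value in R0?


Register state trace:
  MOV R1, 9  → R1 = 9
  MOV R3, 20  → R3 = 20
  MOV R0, R1  → R0 = 9
Final: R0 = 9

9


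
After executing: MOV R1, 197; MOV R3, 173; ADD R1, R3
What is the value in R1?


Register state trace:
  MOV R1, 197  → R1 = 197
  MOV R3, 173  → R3 = 173
  ADD R1, R3  → R1 = 197 + 173 = 370
Final: R1 = 370

370


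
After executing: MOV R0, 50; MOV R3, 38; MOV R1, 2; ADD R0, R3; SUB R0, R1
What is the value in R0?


Register state trace:
  MOV R0, 50  → R0 = 50
  MOV R3, 38  → R3 = 38
  MOV R1, 2  → R1 = 2
  ADD R0, R3  → R0 = 50 + 38 = 88
  SUB R0, R1  → R0 = 88 - 2 = 86
Final: R0 = 86

86


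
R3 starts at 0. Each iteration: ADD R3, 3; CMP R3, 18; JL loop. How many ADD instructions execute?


Loop trace (R3 starts at 0, target 18, step 3):
  ADD #1: R3 = 0 + 3 = 3  → 3 < 18, loop
  ADD #2: R3 = 3 + 3 = 6  → 6 < 18, loop
  ADD #3: R3 = 6 + 3 = 9  → 9 < 18, loop
  ADD #4: R3 = 9 + 3 = 12  → 12 < 18, loop
  ADD #5: R3 = 12 + 3 = 15  → 15 < 18, loop
  ADD #6: R3 = 15 + 3 = 18  → 18 >= 18, exit
Total ADD instructions: 6

6


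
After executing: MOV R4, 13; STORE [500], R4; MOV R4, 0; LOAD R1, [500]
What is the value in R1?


Register and memory trace:
  MOV R4, 13  → R4 = 13
  STORE [500], R4  → mem[500] = 13
  MOV R4, 0  → R4 = 0
  LOAD R1, [500]  → R1 = mem[500] = 13
Final: R1 = 13

13


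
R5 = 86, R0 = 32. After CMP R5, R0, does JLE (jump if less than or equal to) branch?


Trace:
  R5 = 86, R0 = 32
  CMP R5, R0  → compares 86 vs 32
  JLE checks: is 86 less than or equal to 32?
  86 > 32, so condition is false
Branch taken: No

No


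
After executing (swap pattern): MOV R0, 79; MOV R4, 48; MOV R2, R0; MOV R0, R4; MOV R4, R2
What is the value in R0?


Register state trace (swap pattern):
  MOV R0, 79  → R0 = 79
  MOV R4, 48  → R4 = 48
  MOV R2, R0  → R2 = 79  (save R0)
  MOV R0, R4  → R0 = 48  (R0 gets R4's value)
  MOV R4, R2  → R4 = 79  (R4 gets saved value)
Final: R0 = 48

48


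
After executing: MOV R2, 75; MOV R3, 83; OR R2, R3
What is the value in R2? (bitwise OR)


Register state trace:
  MOV R2, 75  → R2 = 75 (0b01001011)
  MOV R3, 83  → R3 = 83 (0b01010011)
  OR R2, R3   → R2 = 75 OR 83 = 91 (0b01011011)
Final: R2 = 91

91


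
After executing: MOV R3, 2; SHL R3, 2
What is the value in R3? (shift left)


Register state trace:
  MOV R3, 2  → R3 = 2
  SHL R3, 2  → R3 = 2 << 2 = 2 * 2^2 = 8
Final: R3 = 8

8


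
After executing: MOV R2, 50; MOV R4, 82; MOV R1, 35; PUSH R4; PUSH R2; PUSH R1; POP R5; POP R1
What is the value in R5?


Stack trace (top is rightmost):
  MOV R2, 50  → R2 = 50
  MOV R4, 82  → R4 = 82
  MOV R1, 35  → R1 = 35
  PUSH R4  → stack: [82]
  PUSH R2  → stack: [82, 50]
  PUSH R1  → stack: [82, 50, 35]
  POP R5  → R5 = 35, stack: [82, 50]
  POP R1  → R1 = 50, stack: [82]
Final: R5 = 35

35


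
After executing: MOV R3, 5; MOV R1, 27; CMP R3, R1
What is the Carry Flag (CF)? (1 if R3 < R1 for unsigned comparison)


Register state trace:
  MOV R3, 5  → R3 = 5
  MOV R1, 27  → R1 = 27
  CMP R3, R1  → unsigned 5 - 27: borrow occurs
  5 < 27, so CF = 1
CF = 1

1


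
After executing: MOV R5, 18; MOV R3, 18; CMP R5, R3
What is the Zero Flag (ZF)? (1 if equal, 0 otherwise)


Register state trace:
  MOV R5, 18  → R5 = 18
  MOV R3, 18  → R3 = 18
  CMP R5, R3  → computes 18 - 18 = 0
  Result is zero, so values are equal
ZF = 1

1


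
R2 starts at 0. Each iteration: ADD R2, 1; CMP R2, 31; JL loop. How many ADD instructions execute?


Loop trace (R2 starts at 0, target 31, step 1):
  ADD #1: R2 = 0 + 1 = 1  → 1 < 31, loop
  ADD #2: R2 = 1 + 1 = 2  → 2 < 31, loop
  ADD #3: R2 = 2 + 1 = 3  → 3 < 31, loop
  ADD #4: R2 = 3 + 1 = 4  → 4 < 31, loop
  ADD #5: R2 = 4 + 1 = 5  → 5 < 31, loop
  ADD #6: R2 = 5 + 1 = 6  → 6 < 31, loop
  ADD #7: R2 = 6 + 1 = 7  → 7 < 31, loop
  ADD #8: R2 = 7 + 1 = 8  → 8 < 31, loop
  ADD #9: R2 = 8 + 1 = 9  → 9 < 31, loop
  ADD #10: R2 = 9 + 1 = 10  → 10 < 31, loop
  ADD #11: R2 = 10 + 1 = 11  → 11 < 31, loop
  ADD #12: R2 = 11 + 1 = 12  → 12 < 31, loop
  ADD #13: R2 = 12 + 1 = 13  → 13 < 31, loop
  ADD #14: R2 = 13 + 1 = 14  → 14 < 31, loop
  ADD #15: R2 = 14 + 1 = 15  → 15 < 31, loop
  ADD #16: R2 = 15 + 1 = 16  → 16 < 31, loop
  ADD #17: R2 = 16 + 1 = 17  → 17 < 31, loop
  ADD #18: R2 = 17 + 1 = 18  → 18 < 31, loop
  ADD #19: R2 = 18 + 1 = 19  → 19 < 31, loop
  ADD #20: R2 = 19 + 1 = 20  → 20 < 31, loop
  ADD #21: R2 = 20 + 1 = 21  → 21 < 31, loop
  ADD #22: R2 = 21 + 1 = 22  → 22 < 31, loop
  ADD #23: R2 = 22 + 1 = 23  → 23 < 31, loop
  ADD #24: R2 = 23 + 1 = 24  → 24 < 31, loop
  ADD #25: R2 = 24 + 1 = 25  → 25 < 31, loop
  ADD #26: R2 = 25 + 1 = 26  → 26 < 31, loop
  ADD #27: R2 = 26 + 1 = 27  → 27 < 31, loop
  ADD #28: R2 = 27 + 1 = 28  → 28 < 31, loop
  ADD #29: R2 = 28 + 1 = 29  → 29 < 31, loop
  ADD #30: R2 = 29 + 1 = 30  → 30 < 31, loop
  ADD #31: R2 = 30 + 1 = 31  → 31 >= 31, exit
Total ADD instructions: 31

31


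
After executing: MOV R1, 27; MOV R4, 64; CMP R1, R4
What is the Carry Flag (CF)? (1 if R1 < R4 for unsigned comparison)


Register state trace:
  MOV R1, 27  → R1 = 27
  MOV R4, 64  → R4 = 64
  CMP R1, R4  → unsigned 27 - 64: borrow occurs
  27 < 64, so CF = 1
CF = 1

1


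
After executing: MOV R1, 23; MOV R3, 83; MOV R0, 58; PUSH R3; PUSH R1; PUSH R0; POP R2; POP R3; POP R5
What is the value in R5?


Stack trace (top is rightmost):
  MOV R1, 23  → R1 = 23
  MOV R3, 83  → R3 = 83
  MOV R0, 58  → R0 = 58
  PUSH R3  → stack: [83]
  PUSH R1  → stack: [83, 23]
  PUSH R0  → stack: [83, 23, 58]
  POP R2  → R2 = 58, stack: [83, 23]
  POP R3  → R3 = 23, stack: [83]
  POP R5  → R5 = 83, stack: []
Final: R5 = 83

83


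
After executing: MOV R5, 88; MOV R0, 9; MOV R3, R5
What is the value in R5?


Register state trace:
  MOV R5, 88  → R5 = 88
  MOV R0, 9  → R0 = 9
  MOV R3, R5  → R3 = 88
Final: R5 = 88

88


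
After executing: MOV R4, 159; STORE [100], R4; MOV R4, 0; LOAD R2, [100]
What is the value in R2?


Register and memory trace:
  MOV R4, 159  → R4 = 159
  STORE [100], R4  → mem[100] = 159
  MOV R4, 0  → R4 = 0
  LOAD R2, [100]  → R2 = mem[100] = 159
Final: R2 = 159

159


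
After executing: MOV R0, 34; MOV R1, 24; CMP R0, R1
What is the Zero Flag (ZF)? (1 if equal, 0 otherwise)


Register state trace:
  MOV R0, 34  → R0 = 34
  MOV R1, 24  → R1 = 24
  CMP R0, R1  → computes 34 - 24 = 10
  Result is nonzero, so values are not equal
ZF = 0

0


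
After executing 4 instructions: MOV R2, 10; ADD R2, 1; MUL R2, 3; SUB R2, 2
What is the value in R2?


Register state trace:
  MOV R2, 10  → R2 = 10
  ADD R2, 1  → R2 = 10 + 1 = 11
  MUL R2, 3  → R2 = 11 * 3 = 33
  SUB R2, 2  → R2 = 33 - 2 = 31
Final: R2 = 31

31


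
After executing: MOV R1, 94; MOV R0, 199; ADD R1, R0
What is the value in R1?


Register state trace:
  MOV R1, 94  → R1 = 94
  MOV R0, 199  → R0 = 199
  ADD R1, R0  → R1 = 94 + 199 = 293
Final: R1 = 293

293


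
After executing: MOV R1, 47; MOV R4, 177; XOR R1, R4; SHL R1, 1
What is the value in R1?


Register state trace:
  MOV R1, 47  → R1 = 47 (0b00101111)
  MOV R4, 177  → R4 = 177 (0b10110001)
  XOR R1, R4  → R1 = 47 XOR 177 = 158 (0b10011110)
  SHL R1, 1  → R1 = 158 << 1 = 316
Final: R1 = 316

316


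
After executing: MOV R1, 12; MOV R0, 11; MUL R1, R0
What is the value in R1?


Register state trace:
  MOV R1, 12  → R1 = 12
  MOV R0, 11  → R0 = 11
  MUL R1, R0  → R1 = 12 * 11 = 132
Final: R1 = 132

132


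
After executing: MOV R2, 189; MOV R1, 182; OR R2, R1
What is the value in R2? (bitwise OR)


Register state trace:
  MOV R2, 189  → R2 = 189 (0b10111101)
  MOV R1, 182  → R1 = 182 (0b10110110)
  OR R2, R1   → R2 = 189 OR 182 = 191 (0b10111111)
Final: R2 = 191

191


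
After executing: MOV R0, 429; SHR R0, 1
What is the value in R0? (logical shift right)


Register state trace:
  MOV R0, 429  → R0 = 429
  SHR R0, 1  → R0 = 429 >> 1 = 429 // 2^1 = 214
Final: R0 = 214

214


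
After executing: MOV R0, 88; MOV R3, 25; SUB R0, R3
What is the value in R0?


Register state trace:
  MOV R0, 88  → R0 = 88
  MOV R3, 25  → R3 = 25
  SUB R0, R3  → R0 = 88 - 25 = 63
Final: R0 = 63

63


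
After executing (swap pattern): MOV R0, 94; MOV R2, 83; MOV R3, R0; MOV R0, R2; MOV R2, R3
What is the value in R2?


Register state trace (swap pattern):
  MOV R0, 94  → R0 = 94
  MOV R2, 83  → R2 = 83
  MOV R3, R0  → R3 = 94  (save R0)
  MOV R0, R2  → R0 = 83  (R0 gets R2's value)
  MOV R2, R3  → R2 = 94  (R2 gets saved value)
Final: R2 = 94

94


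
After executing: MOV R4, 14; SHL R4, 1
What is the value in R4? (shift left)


Register state trace:
  MOV R4, 14  → R4 = 14
  SHL R4, 1  → R4 = 14 << 1 = 14 * 2^1 = 28
Final: R4 = 28

28


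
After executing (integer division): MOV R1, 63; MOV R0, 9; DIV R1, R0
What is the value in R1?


Register state trace:
  MOV R1, 63  → R1 = 63
  MOV R0, 9  → R0 = 9
  DIV R1, R0  → R1 = 63 // 9 = 7
Final: R1 = 7

7


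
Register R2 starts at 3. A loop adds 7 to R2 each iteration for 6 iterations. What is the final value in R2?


Starting value: R2 = 3
  Iter 1: R2 = 3 + 7 = 10
  Iter 2: R2 = 10 + 7 = 17
  Iter 3: R2 = 17 + 7 = 24
  Iter 4: R2 = 24 + 7 = 31
  Iter 5: R2 = 31 + 7 = 38
  Iter 6: R2 = 38 + 7 = 45
Final: R2 = 45

45


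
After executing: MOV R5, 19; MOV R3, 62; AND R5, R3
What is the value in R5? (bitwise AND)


Register state trace:
  MOV R5, 19  → R5 = 19 (0b00010011)
  MOV R3, 62  → R3 = 62 (0b00111110)
  AND R5, R3  → R5 = 19 AND 62 = 18 (0b00010010)
Final: R5 = 18

18


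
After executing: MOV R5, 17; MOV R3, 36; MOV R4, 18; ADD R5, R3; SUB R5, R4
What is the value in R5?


Register state trace:
  MOV R5, 17  → R5 = 17
  MOV R3, 36  → R3 = 36
  MOV R4, 18  → R4 = 18
  ADD R5, R3  → R5 = 17 + 36 = 53
  SUB R5, R4  → R5 = 53 - 18 = 35
Final: R5 = 35

35


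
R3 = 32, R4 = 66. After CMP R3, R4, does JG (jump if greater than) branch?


Trace:
  R3 = 32, R4 = 66
  CMP R3, R4  → compares 32 vs 66
  JG checks: is 32 greater than 66?
  32 < 66, so condition is false
Branch taken: No

No


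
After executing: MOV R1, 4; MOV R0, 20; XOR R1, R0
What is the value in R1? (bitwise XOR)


Register state trace:
  MOV R1, 4  → R1 = 4 (0b00000100)
  MOV R0, 20  → R0 = 20 (0b00010100)
  XOR R1, R0  → R1 = 4 XOR 20 = 16 (0b00010000)
Final: R1 = 16

16


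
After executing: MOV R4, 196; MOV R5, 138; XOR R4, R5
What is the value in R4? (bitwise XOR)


Register state trace:
  MOV R4, 196  → R4 = 196 (0b11000100)
  MOV R5, 138  → R5 = 138 (0b10001010)
  XOR R4, R5  → R4 = 196 XOR 138 = 78 (0b01001110)
Final: R4 = 78

78


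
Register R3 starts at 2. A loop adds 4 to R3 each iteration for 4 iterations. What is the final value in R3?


Starting value: R3 = 2
  Iter 1: R3 = 2 + 4 = 6
  Iter 2: R3 = 6 + 4 = 10
  Iter 3: R3 = 10 + 4 = 14
  Iter 4: R3 = 14 + 4 = 18
Final: R3 = 18

18


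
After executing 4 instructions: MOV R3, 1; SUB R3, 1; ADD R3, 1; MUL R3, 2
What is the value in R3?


Register state trace:
  MOV R3, 1  → R3 = 1
  SUB R3, 1  → R3 = 1 - 1 = 0
  ADD R3, 1  → R3 = 0 + 1 = 1
  MUL R3, 2  → R3 = 1 * 2 = 2
Final: R3 = 2

2


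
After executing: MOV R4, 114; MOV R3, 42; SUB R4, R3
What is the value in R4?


Register state trace:
  MOV R4, 114  → R4 = 114
  MOV R3, 42  → R3 = 42
  SUB R4, R3  → R4 = 114 - 42 = 72
Final: R4 = 72

72


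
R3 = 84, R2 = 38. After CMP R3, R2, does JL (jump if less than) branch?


Trace:
  R3 = 84, R2 = 38
  CMP R3, R2  → compares 84 vs 38
  JL checks: is 84 less than 38?
  84 > 38, so condition is false
Branch taken: No

No


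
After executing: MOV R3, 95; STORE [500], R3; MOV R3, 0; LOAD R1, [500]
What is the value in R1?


Register and memory trace:
  MOV R3, 95  → R3 = 95
  STORE [500], R3  → mem[500] = 95
  MOV R3, 0  → R3 = 0
  LOAD R1, [500]  → R1 = mem[500] = 95
Final: R1 = 95

95


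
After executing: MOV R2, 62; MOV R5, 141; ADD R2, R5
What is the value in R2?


Register state trace:
  MOV R2, 62  → R2 = 62
  MOV R5, 141  → R5 = 141
  ADD R2, R5  → R2 = 62 + 141 = 203
Final: R2 = 203

203


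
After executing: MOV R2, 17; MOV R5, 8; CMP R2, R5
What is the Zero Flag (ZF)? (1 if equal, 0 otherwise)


Register state trace:
  MOV R2, 17  → R2 = 17
  MOV R5, 8  → R5 = 8
  CMP R2, R5  → computes 17 - 8 = 9
  Result is nonzero, so values are not equal
ZF = 0

0


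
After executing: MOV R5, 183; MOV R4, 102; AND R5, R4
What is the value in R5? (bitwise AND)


Register state trace:
  MOV R5, 183  → R5 = 183 (0b10110111)
  MOV R4, 102  → R4 = 102 (0b01100110)
  AND R5, R4  → R5 = 183 AND 102 = 38 (0b00100110)
Final: R5 = 38

38


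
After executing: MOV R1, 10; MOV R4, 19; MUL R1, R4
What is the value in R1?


Register state trace:
  MOV R1, 10  → R1 = 10
  MOV R4, 19  → R4 = 19
  MUL R1, R4  → R1 = 10 * 19 = 190
Final: R1 = 190

190


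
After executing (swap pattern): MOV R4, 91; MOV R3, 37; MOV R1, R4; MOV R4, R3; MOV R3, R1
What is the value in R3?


Register state trace (swap pattern):
  MOV R4, 91  → R4 = 91
  MOV R3, 37  → R3 = 37
  MOV R1, R4  → R1 = 91  (save R4)
  MOV R4, R3  → R4 = 37  (R4 gets R3's value)
  MOV R3, R1  → R3 = 91  (R3 gets saved value)
Final: R3 = 91

91


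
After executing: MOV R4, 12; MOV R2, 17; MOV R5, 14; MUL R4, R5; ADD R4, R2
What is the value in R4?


Register state trace:
  MOV R4, 12  → R4 = 12
  MOV R2, 17  → R2 = 17
  MOV R5, 14  → R5 = 14
  MUL R4, R5  → R4 = 12 * 14 = 168
  ADD R4, R2  → R4 = 168 + 17 = 185
Final: R4 = 185

185


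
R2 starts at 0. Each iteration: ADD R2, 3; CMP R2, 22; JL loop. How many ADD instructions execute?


Loop trace (R2 starts at 0, target 22, step 3):
  ADD #1: R2 = 0 + 3 = 3  → 3 < 22, loop
  ADD #2: R2 = 3 + 3 = 6  → 6 < 22, loop
  ADD #3: R2 = 6 + 3 = 9  → 9 < 22, loop
  ADD #4: R2 = 9 + 3 = 12  → 12 < 22, loop
  ADD #5: R2 = 12 + 3 = 15  → 15 < 22, loop
  ADD #6: R2 = 15 + 3 = 18  → 18 < 22, loop
  ADD #7: R2 = 18 + 3 = 21  → 21 < 22, loop
  ADD #8: R2 = 21 + 3 = 24  → 24 >= 22, exit
Total ADD instructions: 8

8


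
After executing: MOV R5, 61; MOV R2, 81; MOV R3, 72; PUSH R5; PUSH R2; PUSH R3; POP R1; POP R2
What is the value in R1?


Stack trace (top is rightmost):
  MOV R5, 61  → R5 = 61
  MOV R2, 81  → R2 = 81
  MOV R3, 72  → R3 = 72
  PUSH R5  → stack: [61]
  PUSH R2  → stack: [61, 81]
  PUSH R3  → stack: [61, 81, 72]
  POP R1  → R1 = 72, stack: [61, 81]
  POP R2  → R2 = 81, stack: [61]
Final: R1 = 72

72


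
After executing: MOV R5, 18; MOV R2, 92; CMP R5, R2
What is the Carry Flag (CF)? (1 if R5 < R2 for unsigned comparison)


Register state trace:
  MOV R5, 18  → R5 = 18
  MOV R2, 92  → R2 = 92
  CMP R5, R2  → unsigned 18 - 92: borrow occurs
  18 < 92, so CF = 1
CF = 1

1


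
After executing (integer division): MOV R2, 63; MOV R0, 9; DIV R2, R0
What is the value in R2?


Register state trace:
  MOV R2, 63  → R2 = 63
  MOV R0, 9  → R0 = 9
  DIV R2, R0  → R2 = 63 // 9 = 7
Final: R2 = 7

7


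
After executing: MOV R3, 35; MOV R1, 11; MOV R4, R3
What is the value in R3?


Register state trace:
  MOV R3, 35  → R3 = 35
  MOV R1, 11  → R1 = 11
  MOV R4, R3  → R4 = 35
Final: R3 = 35

35


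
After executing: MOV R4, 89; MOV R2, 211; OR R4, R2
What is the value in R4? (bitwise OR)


Register state trace:
  MOV R4, 89  → R4 = 89 (0b01011001)
  MOV R2, 211  → R2 = 211 (0b11010011)
  OR R4, R2   → R4 = 89 OR 211 = 219 (0b11011011)
Final: R4 = 219

219


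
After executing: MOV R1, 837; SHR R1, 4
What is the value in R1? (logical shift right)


Register state trace:
  MOV R1, 837  → R1 = 837
  SHR R1, 4  → R1 = 837 >> 4 = 837 // 2^4 = 52
Final: R1 = 52

52


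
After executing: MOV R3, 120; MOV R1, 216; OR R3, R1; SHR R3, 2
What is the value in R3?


Register state trace:
  MOV R3, 120  → R3 = 120 (0b01111000)
  MOV R1, 216  → R1 = 216 (0b11011000)
  OR R3, R1  → R3 = 120 OR 216 = 248 (0b11111000)
  SHR R3, 2  → R3 = 248 >> 2 = 62
Final: R3 = 62

62


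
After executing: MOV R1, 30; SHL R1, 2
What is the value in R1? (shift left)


Register state trace:
  MOV R1, 30  → R1 = 30
  SHL R1, 2  → R1 = 30 << 2 = 30 * 2^2 = 120
Final: R1 = 120

120


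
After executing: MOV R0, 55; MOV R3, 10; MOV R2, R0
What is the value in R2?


Register state trace:
  MOV R0, 55  → R0 = 55
  MOV R3, 10  → R3 = 10
  MOV R2, R0  → R2 = 55
Final: R2 = 55

55


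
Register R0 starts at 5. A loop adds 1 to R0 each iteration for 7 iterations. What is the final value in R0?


Starting value: R0 = 5
  Iter 1: R0 = 5 + 1 = 6
  Iter 2: R0 = 6 + 1 = 7
  Iter 3: R0 = 7 + 1 = 8
  Iter 4: R0 = 8 + 1 = 9
  Iter 5: R0 = 9 + 1 = 10
  Iter 6: R0 = 10 + 1 = 11
  Iter 7: R0 = 11 + 1 = 12
Final: R0 = 12

12


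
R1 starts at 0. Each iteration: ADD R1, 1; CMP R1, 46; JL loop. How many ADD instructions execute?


Loop trace (R1 starts at 0, target 46, step 1):
  ADD #1: R1 = 0 + 1 = 1  → 1 < 46, loop
  ADD #2: R1 = 1 + 1 = 2  → 2 < 46, loop
  ADD #3: R1 = 2 + 1 = 3  → 3 < 46, loop
  ADD #4: R1 = 3 + 1 = 4  → 4 < 46, loop
  ADD #5: R1 = 4 + 1 = 5  → 5 < 46, loop
  ADD #6: R1 = 5 + 1 = 6  → 6 < 46, loop
  ADD #7: R1 = 6 + 1 = 7  → 7 < 46, loop
  ADD #8: R1 = 7 + 1 = 8  → 8 < 46, loop
  ADD #9: R1 = 8 + 1 = 9  → 9 < 46, loop
  ADD #10: R1 = 9 + 1 = 10  → 10 < 46, loop
  ADD #11: R1 = 10 + 1 = 11  → 11 < 46, loop
  ADD #12: R1 = 11 + 1 = 12  → 12 < 46, loop
  ADD #13: R1 = 12 + 1 = 13  → 13 < 46, loop
  ADD #14: R1 = 13 + 1 = 14  → 14 < 46, loop
  ADD #15: R1 = 14 + 1 = 15  → 15 < 46, loop
  ADD #16: R1 = 15 + 1 = 16  → 16 < 46, loop
  ADD #17: R1 = 16 + 1 = 17  → 17 < 46, loop
  ADD #18: R1 = 17 + 1 = 18  → 18 < 46, loop
  ADD #19: R1 = 18 + 1 = 19  → 19 < 46, loop
  ADD #20: R1 = 19 + 1 = 20  → 20 < 46, loop
  ADD #21: R1 = 20 + 1 = 21  → 21 < 46, loop
  ADD #22: R1 = 21 + 1 = 22  → 22 < 46, loop
  ADD #23: R1 = 22 + 1 = 23  → 23 < 46, loop
  ADD #24: R1 = 23 + 1 = 24  → 24 < 46, loop
  ADD #25: R1 = 24 + 1 = 25  → 25 < 46, loop
  ADD #26: R1 = 25 + 1 = 26  → 26 < 46, loop
  ADD #27: R1 = 26 + 1 = 27  → 27 < 46, loop
  ADD #28: R1 = 27 + 1 = 28  → 28 < 46, loop
  ADD #29: R1 = 28 + 1 = 29  → 29 < 46, loop
  ADD #30: R1 = 29 + 1 = 30  → 30 < 46, loop
  ADD #31: R1 = 30 + 1 = 31  → 31 < 46, loop
  ADD #32: R1 = 31 + 1 = 32  → 32 < 46, loop
  ADD #33: R1 = 32 + 1 = 33  → 33 < 46, loop
  ADD #34: R1 = 33 + 1 = 34  → 34 < 46, loop
  ADD #35: R1 = 34 + 1 = 35  → 35 < 46, loop
  ADD #36: R1 = 35 + 1 = 36  → 36 < 46, loop
  ADD #37: R1 = 36 + 1 = 37  → 37 < 46, loop
  ADD #38: R1 = 37 + 1 = 38  → 38 < 46, loop
  ADD #39: R1 = 38 + 1 = 39  → 39 < 46, loop
  ADD #40: R1 = 39 + 1 = 40  → 40 < 46, loop
  ADD #41: R1 = 40 + 1 = 41  → 41 < 46, loop
  ADD #42: R1 = 41 + 1 = 42  → 42 < 46, loop
  ADD #43: R1 = 42 + 1 = 43  → 43 < 46, loop
  ADD #44: R1 = 43 + 1 = 44  → 44 < 46, loop
  ADD #45: R1 = 44 + 1 = 45  → 45 < 46, loop
  ADD #46: R1 = 45 + 1 = 46  → 46 >= 46, exit
Total ADD instructions: 46

46


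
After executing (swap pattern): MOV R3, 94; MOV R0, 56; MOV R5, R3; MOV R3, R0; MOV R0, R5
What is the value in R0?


Register state trace (swap pattern):
  MOV R3, 94  → R3 = 94
  MOV R0, 56  → R0 = 56
  MOV R5, R3  → R5 = 94  (save R3)
  MOV R3, R0  → R3 = 56  (R3 gets R0's value)
  MOV R0, R5  → R0 = 94  (R0 gets saved value)
Final: R0 = 94

94


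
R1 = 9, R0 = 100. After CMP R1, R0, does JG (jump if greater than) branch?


Trace:
  R1 = 9, R0 = 100
  CMP R1, R0  → compares 9 vs 100
  JG checks: is 9 greater than 100?
  9 < 100, so condition is false
Branch taken: No

No


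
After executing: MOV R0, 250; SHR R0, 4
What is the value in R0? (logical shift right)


Register state trace:
  MOV R0, 250  → R0 = 250
  SHR R0, 4  → R0 = 250 >> 4 = 250 // 2^4 = 15
Final: R0 = 15

15


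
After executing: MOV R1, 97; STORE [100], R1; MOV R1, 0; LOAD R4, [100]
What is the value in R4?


Register and memory trace:
  MOV R1, 97  → R1 = 97
  STORE [100], R1  → mem[100] = 97
  MOV R1, 0  → R1 = 0
  LOAD R4, [100]  → R4 = mem[100] = 97
Final: R4 = 97

97


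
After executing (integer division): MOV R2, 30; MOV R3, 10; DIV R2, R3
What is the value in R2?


Register state trace:
  MOV R2, 30  → R2 = 30
  MOV R3, 10  → R3 = 10
  DIV R2, R3  → R2 = 30 // 10 = 3
Final: R2 = 3

3


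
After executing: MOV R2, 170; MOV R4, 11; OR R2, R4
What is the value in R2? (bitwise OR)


Register state trace:
  MOV R2, 170  → R2 = 170 (0b10101010)
  MOV R4, 11  → R4 = 11 (0b00001011)
  OR R2, R4   → R2 = 170 OR 11 = 171 (0b10101011)
Final: R2 = 171

171


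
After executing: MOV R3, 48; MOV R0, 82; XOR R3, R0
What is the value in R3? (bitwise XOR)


Register state trace:
  MOV R3, 48  → R3 = 48 (0b00110000)
  MOV R0, 82  → R0 = 82 (0b01010010)
  XOR R3, R0  → R3 = 48 XOR 82 = 98 (0b01100010)
Final: R3 = 98

98


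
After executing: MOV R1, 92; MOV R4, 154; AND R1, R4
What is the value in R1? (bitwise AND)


Register state trace:
  MOV R1, 92  → R1 = 92 (0b01011100)
  MOV R4, 154  → R4 = 154 (0b10011010)
  AND R1, R4  → R1 = 92 AND 154 = 24 (0b00011000)
Final: R1 = 24

24


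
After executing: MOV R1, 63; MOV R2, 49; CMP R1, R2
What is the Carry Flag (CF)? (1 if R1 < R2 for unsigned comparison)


Register state trace:
  MOV R1, 63  → R1 = 63
  MOV R2, 49  → R2 = 49
  CMP R1, R2  → unsigned 63 - 49: no borrow
  63 >= 49, so CF = 0
CF = 0

0


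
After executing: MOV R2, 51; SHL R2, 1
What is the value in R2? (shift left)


Register state trace:
  MOV R2, 51  → R2 = 51
  SHL R2, 1  → R2 = 51 << 1 = 51 * 2^1 = 102
Final: R2 = 102

102


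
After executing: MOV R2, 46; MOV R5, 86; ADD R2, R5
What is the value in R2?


Register state trace:
  MOV R2, 46  → R2 = 46
  MOV R5, 86  → R5 = 86
  ADD R2, R5  → R2 = 46 + 86 = 132
Final: R2 = 132

132


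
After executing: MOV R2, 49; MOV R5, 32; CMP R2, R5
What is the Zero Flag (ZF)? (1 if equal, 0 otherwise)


Register state trace:
  MOV R2, 49  → R2 = 49
  MOV R5, 32  → R5 = 32
  CMP R2, R5  → computes 49 - 32 = 17
  Result is nonzero, so values are not equal
ZF = 0

0


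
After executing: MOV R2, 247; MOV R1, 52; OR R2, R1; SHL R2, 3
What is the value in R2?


Register state trace:
  MOV R2, 247  → R2 = 247 (0b11110111)
  MOV R1, 52  → R1 = 52 (0b00110100)
  OR R2, R1  → R2 = 247 OR 52 = 247 (0b11110111)
  SHL R2, 3  → R2 = 247 << 3 = 1976
Final: R2 = 1976

1976


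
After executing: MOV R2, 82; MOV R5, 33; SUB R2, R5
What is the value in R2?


Register state trace:
  MOV R2, 82  → R2 = 82
  MOV R5, 33  → R5 = 33
  SUB R2, R5  → R2 = 82 - 33 = 49
Final: R2 = 49

49


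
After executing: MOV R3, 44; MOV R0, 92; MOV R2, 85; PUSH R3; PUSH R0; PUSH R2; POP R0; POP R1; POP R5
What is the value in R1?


Stack trace (top is rightmost):
  MOV R3, 44  → R3 = 44
  MOV R0, 92  → R0 = 92
  MOV R2, 85  → R2 = 85
  PUSH R3  → stack: [44]
  PUSH R0  → stack: [44, 92]
  PUSH R2  → stack: [44, 92, 85]
  POP R0  → R0 = 85, stack: [44, 92]
  POP R1  → R1 = 92, stack: [44]
  POP R5  → R5 = 44, stack: []
Final: R1 = 92

92


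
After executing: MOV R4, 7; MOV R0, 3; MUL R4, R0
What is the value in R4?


Register state trace:
  MOV R4, 7  → R4 = 7
  MOV R0, 3  → R0 = 3
  MUL R4, R0  → R4 = 7 * 3 = 21
Final: R4 = 21

21


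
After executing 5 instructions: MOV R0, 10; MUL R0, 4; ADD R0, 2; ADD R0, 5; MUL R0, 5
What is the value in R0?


Register state trace:
  MOV R0, 10  → R0 = 10
  MUL R0, 4  → R0 = 10 * 4 = 40
  ADD R0, 2  → R0 = 40 + 2 = 42
  ADD R0, 5  → R0 = 42 + 5 = 47
  MUL R0, 5  → R0 = 47 * 5 = 235
Final: R0 = 235

235
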